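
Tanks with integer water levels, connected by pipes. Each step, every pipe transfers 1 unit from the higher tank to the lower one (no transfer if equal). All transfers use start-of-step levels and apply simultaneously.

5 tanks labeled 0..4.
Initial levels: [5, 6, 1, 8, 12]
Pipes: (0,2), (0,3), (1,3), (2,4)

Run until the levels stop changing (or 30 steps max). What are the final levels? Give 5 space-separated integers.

Answer: 6 5 8 7 6

Derivation:
Step 1: flows [0->2,3->0,3->1,4->2] -> levels [5 7 3 6 11]
Step 2: flows [0->2,3->0,1->3,4->2] -> levels [5 6 5 6 10]
Step 3: flows [0=2,3->0,1=3,4->2] -> levels [6 6 6 5 9]
Step 4: flows [0=2,0->3,1->3,4->2] -> levels [5 5 7 7 8]
Step 5: flows [2->0,3->0,3->1,4->2] -> levels [7 6 7 5 7]
Step 6: flows [0=2,0->3,1->3,2=4] -> levels [6 5 7 7 7]
Step 7: flows [2->0,3->0,3->1,2=4] -> levels [8 6 6 5 7]
Step 8: flows [0->2,0->3,1->3,4->2] -> levels [6 5 8 7 6]
Step 9: flows [2->0,3->0,3->1,2->4] -> levels [8 6 6 5 7]
  -> period-2 cycle: step 9 state = step 7 state; never stabilizes
  -> state at step 30: (30-7) mod 2 = 1, same as step 8 -> [6 5 8 7 6]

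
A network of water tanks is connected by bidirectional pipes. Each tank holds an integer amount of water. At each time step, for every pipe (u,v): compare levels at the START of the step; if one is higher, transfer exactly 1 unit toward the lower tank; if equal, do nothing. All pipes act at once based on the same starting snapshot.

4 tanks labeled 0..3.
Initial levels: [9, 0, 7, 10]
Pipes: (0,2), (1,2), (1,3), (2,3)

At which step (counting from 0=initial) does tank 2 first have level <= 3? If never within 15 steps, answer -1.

Answer: -1

Derivation:
Step 1: flows [0->2,2->1,3->1,3->2] -> levels [8 2 8 8]
Step 2: flows [0=2,2->1,3->1,2=3] -> levels [8 4 7 7]
Step 3: flows [0->2,2->1,3->1,2=3] -> levels [7 6 7 6]
Step 4: flows [0=2,2->1,1=3,2->3] -> levels [7 7 5 7]
Step 5: flows [0->2,1->2,1=3,3->2] -> levels [6 6 8 6]
Step 6: flows [2->0,2->1,1=3,2->3] -> levels [7 7 5 7]
  -> period-2 cycle (repeats step 4); tank 2 never drops to <=3
Tank 2 never reaches <=3 within 15 steps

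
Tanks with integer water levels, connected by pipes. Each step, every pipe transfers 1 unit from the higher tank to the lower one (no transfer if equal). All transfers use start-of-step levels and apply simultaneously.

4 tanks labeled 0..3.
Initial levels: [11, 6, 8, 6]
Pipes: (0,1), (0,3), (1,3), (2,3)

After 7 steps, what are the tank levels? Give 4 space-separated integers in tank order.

Answer: 8 7 7 9

Derivation:
Step 1: flows [0->1,0->3,1=3,2->3] -> levels [9 7 7 8]
Step 2: flows [0->1,0->3,3->1,3->2] -> levels [7 9 8 7]
Step 3: flows [1->0,0=3,1->3,2->3] -> levels [8 7 7 9]
Step 4: flows [0->1,3->0,3->1,3->2] -> levels [8 9 8 6]
Step 5: flows [1->0,0->3,1->3,2->3] -> levels [8 7 7 9]
  -> period-2 cycle: step 5 state = step 3 state
  -> state at step 7: (7-3) mod 2 = 0, same as step 3 -> [8 7 7 9]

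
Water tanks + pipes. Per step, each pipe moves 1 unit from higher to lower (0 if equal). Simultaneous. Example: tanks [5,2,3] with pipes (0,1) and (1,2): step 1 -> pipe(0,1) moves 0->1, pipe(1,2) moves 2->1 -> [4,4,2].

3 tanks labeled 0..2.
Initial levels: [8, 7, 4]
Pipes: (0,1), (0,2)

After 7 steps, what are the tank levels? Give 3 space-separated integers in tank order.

Answer: 7 6 6

Derivation:
Step 1: flows [0->1,0->2] -> levels [6 8 5]
Step 2: flows [1->0,0->2] -> levels [6 7 6]
Step 3: flows [1->0,0=2] -> levels [7 6 6]
Step 4: flows [0->1,0->2] -> levels [5 7 7]
Step 5: flows [1->0,2->0] -> levels [7 6 6]
  -> period-2 cycle: step 5 state = step 3 state
  -> state at step 7: (7-3) mod 2 = 0, same as step 3 -> [7 6 6]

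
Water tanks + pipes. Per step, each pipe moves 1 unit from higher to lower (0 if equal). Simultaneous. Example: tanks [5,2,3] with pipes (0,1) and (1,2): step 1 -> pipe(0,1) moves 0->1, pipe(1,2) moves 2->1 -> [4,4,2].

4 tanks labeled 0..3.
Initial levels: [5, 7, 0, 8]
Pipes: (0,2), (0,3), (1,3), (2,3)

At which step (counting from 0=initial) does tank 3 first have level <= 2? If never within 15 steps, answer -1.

Step 1: flows [0->2,3->0,3->1,3->2] -> levels [5 8 2 5]
Step 2: flows [0->2,0=3,1->3,3->2] -> levels [4 7 4 5]
Step 3: flows [0=2,3->0,1->3,3->2] -> levels [5 6 5 4]
Step 4: flows [0=2,0->3,1->3,2->3] -> levels [4 5 4 7]
Step 5: flows [0=2,3->0,3->1,3->2] -> levels [5 6 5 4]
  -> period-2 cycle (repeats step 3); tank 3 never drops to <=2
Tank 3 never reaches <=2 within 15 steps

Answer: -1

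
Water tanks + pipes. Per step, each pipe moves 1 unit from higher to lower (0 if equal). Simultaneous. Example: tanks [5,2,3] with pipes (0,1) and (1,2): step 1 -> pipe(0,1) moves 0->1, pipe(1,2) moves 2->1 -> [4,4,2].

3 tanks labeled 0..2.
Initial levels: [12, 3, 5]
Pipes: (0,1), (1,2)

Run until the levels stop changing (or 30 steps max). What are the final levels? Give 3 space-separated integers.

Answer: 7 6 7

Derivation:
Step 1: flows [0->1,2->1] -> levels [11 5 4]
Step 2: flows [0->1,1->2] -> levels [10 5 5]
Step 3: flows [0->1,1=2] -> levels [9 6 5]
Step 4: flows [0->1,1->2] -> levels [8 6 6]
Step 5: flows [0->1,1=2] -> levels [7 7 6]
Step 6: flows [0=1,1->2] -> levels [7 6 7]
Step 7: flows [0->1,2->1] -> levels [6 8 6]
Step 8: flows [1->0,1->2] -> levels [7 6 7]
  -> period-2 cycle: step 8 state = step 6 state; never stabilizes
  -> state at step 30: (30-6) mod 2 = 0, same as step 6 -> [7 6 7]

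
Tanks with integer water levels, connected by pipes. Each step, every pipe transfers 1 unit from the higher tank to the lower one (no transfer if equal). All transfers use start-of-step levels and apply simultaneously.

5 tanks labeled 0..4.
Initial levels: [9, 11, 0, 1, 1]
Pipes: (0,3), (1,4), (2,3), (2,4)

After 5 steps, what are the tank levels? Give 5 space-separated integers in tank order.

Step 1: flows [0->3,1->4,3->2,4->2] -> levels [8 10 2 1 1]
Step 2: flows [0->3,1->4,2->3,2->4] -> levels [7 9 0 3 3]
Step 3: flows [0->3,1->4,3->2,4->2] -> levels [6 8 2 3 3]
Step 4: flows [0->3,1->4,3->2,4->2] -> levels [5 7 4 3 3]
Step 5: flows [0->3,1->4,2->3,2->4] -> levels [4 6 2 5 5]

Answer: 4 6 2 5 5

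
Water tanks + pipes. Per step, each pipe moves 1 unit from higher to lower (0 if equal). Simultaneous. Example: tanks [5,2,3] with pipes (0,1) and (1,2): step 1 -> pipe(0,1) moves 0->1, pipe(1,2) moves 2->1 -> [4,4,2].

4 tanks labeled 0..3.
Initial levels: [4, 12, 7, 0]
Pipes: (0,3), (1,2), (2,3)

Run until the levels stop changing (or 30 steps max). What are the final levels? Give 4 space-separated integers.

Answer: 6 5 7 5

Derivation:
Step 1: flows [0->3,1->2,2->3] -> levels [3 11 7 2]
Step 2: flows [0->3,1->2,2->3] -> levels [2 10 7 4]
Step 3: flows [3->0,1->2,2->3] -> levels [3 9 7 4]
Step 4: flows [3->0,1->2,2->3] -> levels [4 8 7 4]
Step 5: flows [0=3,1->2,2->3] -> levels [4 7 7 5]
Step 6: flows [3->0,1=2,2->3] -> levels [5 7 6 5]
Step 7: flows [0=3,1->2,2->3] -> levels [5 6 6 6]
Step 8: flows [3->0,1=2,2=3] -> levels [6 6 6 5]
Step 9: flows [0->3,1=2,2->3] -> levels [5 6 5 7]
Step 10: flows [3->0,1->2,3->2] -> levels [6 5 7 5]
Step 11: flows [0->3,2->1,2->3] -> levels [5 6 5 7]
  -> period-2 cycle: step 11 state = step 9 state; never stabilizes
  -> state at step 30: (30-9) mod 2 = 1, same as step 10 -> [6 5 7 5]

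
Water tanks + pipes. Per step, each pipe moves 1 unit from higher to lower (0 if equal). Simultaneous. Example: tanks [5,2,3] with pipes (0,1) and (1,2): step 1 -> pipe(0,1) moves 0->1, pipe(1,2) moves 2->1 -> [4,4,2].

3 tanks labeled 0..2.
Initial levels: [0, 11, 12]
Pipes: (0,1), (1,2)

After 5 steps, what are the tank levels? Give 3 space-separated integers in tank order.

Answer: 5 9 9

Derivation:
Step 1: flows [1->0,2->1] -> levels [1 11 11]
Step 2: flows [1->0,1=2] -> levels [2 10 11]
Step 3: flows [1->0,2->1] -> levels [3 10 10]
Step 4: flows [1->0,1=2] -> levels [4 9 10]
Step 5: flows [1->0,2->1] -> levels [5 9 9]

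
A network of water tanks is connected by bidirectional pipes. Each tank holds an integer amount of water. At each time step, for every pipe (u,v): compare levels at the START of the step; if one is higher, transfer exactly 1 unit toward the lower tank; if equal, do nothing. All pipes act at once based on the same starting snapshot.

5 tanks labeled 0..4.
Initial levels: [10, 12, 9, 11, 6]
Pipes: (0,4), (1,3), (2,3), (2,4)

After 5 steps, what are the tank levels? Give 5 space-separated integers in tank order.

Step 1: flows [0->4,1->3,3->2,2->4] -> levels [9 11 9 11 8]
Step 2: flows [0->4,1=3,3->2,2->4] -> levels [8 11 9 10 10]
Step 3: flows [4->0,1->3,3->2,4->2] -> levels [9 10 11 10 8]
Step 4: flows [0->4,1=3,2->3,2->4] -> levels [8 10 9 11 10]
Step 5: flows [4->0,3->1,3->2,4->2] -> levels [9 11 11 9 8]

Answer: 9 11 11 9 8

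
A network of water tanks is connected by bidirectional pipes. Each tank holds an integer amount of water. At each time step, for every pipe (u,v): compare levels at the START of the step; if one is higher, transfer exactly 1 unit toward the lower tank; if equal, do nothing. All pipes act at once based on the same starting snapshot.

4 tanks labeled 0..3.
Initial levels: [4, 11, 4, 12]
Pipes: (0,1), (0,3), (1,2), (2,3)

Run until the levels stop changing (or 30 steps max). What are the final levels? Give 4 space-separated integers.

Answer: 9 7 9 6

Derivation:
Step 1: flows [1->0,3->0,1->2,3->2] -> levels [6 9 6 10]
Step 2: flows [1->0,3->0,1->2,3->2] -> levels [8 7 8 8]
Step 3: flows [0->1,0=3,2->1,2=3] -> levels [7 9 7 8]
Step 4: flows [1->0,3->0,1->2,3->2] -> levels [9 7 9 6]
Step 5: flows [0->1,0->3,2->1,2->3] -> levels [7 9 7 8]
  -> period-2 cycle: step 5 state = step 3 state; never stabilizes
  -> state at step 30: (30-3) mod 2 = 1, same as step 4 -> [9 7 9 6]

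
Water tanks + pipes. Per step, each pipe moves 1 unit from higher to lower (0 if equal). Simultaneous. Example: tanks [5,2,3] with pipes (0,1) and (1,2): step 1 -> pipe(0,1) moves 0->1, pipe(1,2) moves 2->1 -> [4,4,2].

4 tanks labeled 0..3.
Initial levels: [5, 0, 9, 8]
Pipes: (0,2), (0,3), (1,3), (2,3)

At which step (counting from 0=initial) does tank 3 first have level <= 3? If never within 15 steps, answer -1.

Answer: -1

Derivation:
Step 1: flows [2->0,3->0,3->1,2->3] -> levels [7 1 7 7]
Step 2: flows [0=2,0=3,3->1,2=3] -> levels [7 2 7 6]
Step 3: flows [0=2,0->3,3->1,2->3] -> levels [6 3 6 7]
Step 4: flows [0=2,3->0,3->1,3->2] -> levels [7 4 7 4]
Step 5: flows [0=2,0->3,1=3,2->3] -> levels [6 4 6 6]
Step 6: flows [0=2,0=3,3->1,2=3] -> levels [6 5 6 5]
Step 7: flows [0=2,0->3,1=3,2->3] -> levels [5 5 5 7]
Step 8: flows [0=2,3->0,3->1,3->2] -> levels [6 6 6 4]
Step 9: flows [0=2,0->3,1->3,2->3] -> levels [5 5 5 7]
  -> period-2 cycle (repeats step 7); tank 3 never drops to <=3
Tank 3 never reaches <=3 within 15 steps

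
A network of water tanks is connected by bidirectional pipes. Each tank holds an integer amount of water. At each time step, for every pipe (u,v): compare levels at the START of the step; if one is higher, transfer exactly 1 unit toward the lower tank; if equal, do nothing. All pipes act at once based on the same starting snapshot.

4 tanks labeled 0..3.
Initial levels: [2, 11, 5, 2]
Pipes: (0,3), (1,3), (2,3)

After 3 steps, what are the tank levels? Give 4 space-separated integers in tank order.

Answer: 4 8 4 4

Derivation:
Step 1: flows [0=3,1->3,2->3] -> levels [2 10 4 4]
Step 2: flows [3->0,1->3,2=3] -> levels [3 9 4 4]
Step 3: flows [3->0,1->3,2=3] -> levels [4 8 4 4]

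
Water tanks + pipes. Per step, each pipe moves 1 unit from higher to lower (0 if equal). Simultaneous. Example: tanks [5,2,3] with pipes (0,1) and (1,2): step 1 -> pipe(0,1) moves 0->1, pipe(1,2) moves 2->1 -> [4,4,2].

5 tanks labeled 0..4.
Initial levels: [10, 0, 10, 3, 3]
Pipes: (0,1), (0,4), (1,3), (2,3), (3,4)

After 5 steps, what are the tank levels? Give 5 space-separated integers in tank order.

Answer: 4 6 6 4 6

Derivation:
Step 1: flows [0->1,0->4,3->1,2->3,3=4] -> levels [8 2 9 3 4]
Step 2: flows [0->1,0->4,3->1,2->3,4->3] -> levels [6 4 8 4 4]
Step 3: flows [0->1,0->4,1=3,2->3,3=4] -> levels [4 5 7 5 5]
Step 4: flows [1->0,4->0,1=3,2->3,3=4] -> levels [6 4 6 6 4]
Step 5: flows [0->1,0->4,3->1,2=3,3->4] -> levels [4 6 6 4 6]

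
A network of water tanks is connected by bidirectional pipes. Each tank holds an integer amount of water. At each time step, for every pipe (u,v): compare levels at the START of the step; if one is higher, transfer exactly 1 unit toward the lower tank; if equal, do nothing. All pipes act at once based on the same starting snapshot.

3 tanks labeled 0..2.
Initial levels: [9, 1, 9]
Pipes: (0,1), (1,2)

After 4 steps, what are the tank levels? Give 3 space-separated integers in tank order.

Step 1: flows [0->1,2->1] -> levels [8 3 8]
Step 2: flows [0->1,2->1] -> levels [7 5 7]
Step 3: flows [0->1,2->1] -> levels [6 7 6]
Step 4: flows [1->0,1->2] -> levels [7 5 7]

Answer: 7 5 7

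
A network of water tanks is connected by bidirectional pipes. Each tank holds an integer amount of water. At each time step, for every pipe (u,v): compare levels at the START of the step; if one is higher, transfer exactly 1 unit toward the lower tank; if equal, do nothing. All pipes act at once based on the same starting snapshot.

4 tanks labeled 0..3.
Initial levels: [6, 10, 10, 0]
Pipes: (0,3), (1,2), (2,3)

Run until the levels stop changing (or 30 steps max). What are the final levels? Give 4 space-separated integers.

Step 1: flows [0->3,1=2,2->3] -> levels [5 10 9 2]
Step 2: flows [0->3,1->2,2->3] -> levels [4 9 9 4]
Step 3: flows [0=3,1=2,2->3] -> levels [4 9 8 5]
Step 4: flows [3->0,1->2,2->3] -> levels [5 8 8 5]
Step 5: flows [0=3,1=2,2->3] -> levels [5 8 7 6]
Step 6: flows [3->0,1->2,2->3] -> levels [6 7 7 6]
Step 7: flows [0=3,1=2,2->3] -> levels [6 7 6 7]
Step 8: flows [3->0,1->2,3->2] -> levels [7 6 8 5]
Step 9: flows [0->3,2->1,2->3] -> levels [6 7 6 7]
  -> period-2 cycle: step 9 state = step 7 state; never stabilizes
  -> state at step 30: (30-7) mod 2 = 1, same as step 8 -> [7 6 8 5]

Answer: 7 6 8 5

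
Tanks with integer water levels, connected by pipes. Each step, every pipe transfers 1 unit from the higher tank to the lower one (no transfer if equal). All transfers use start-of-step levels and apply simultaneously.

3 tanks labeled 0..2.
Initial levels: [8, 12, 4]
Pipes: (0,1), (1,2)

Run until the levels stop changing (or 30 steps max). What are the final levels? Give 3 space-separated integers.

Answer: 8 8 8

Derivation:
Step 1: flows [1->0,1->2] -> levels [9 10 5]
Step 2: flows [1->0,1->2] -> levels [10 8 6]
Step 3: flows [0->1,1->2] -> levels [9 8 7]
Step 4: flows [0->1,1->2] -> levels [8 8 8]
Step 5: flows [0=1,1=2] -> levels [8 8 8]
  -> stable (no change)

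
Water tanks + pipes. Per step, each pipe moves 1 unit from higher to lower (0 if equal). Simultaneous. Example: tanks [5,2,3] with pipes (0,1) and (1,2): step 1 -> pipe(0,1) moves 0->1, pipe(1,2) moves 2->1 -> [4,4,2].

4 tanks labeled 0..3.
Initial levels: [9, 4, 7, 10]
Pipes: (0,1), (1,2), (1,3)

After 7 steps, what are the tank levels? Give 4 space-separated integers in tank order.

Step 1: flows [0->1,2->1,3->1] -> levels [8 7 6 9]
Step 2: flows [0->1,1->2,3->1] -> levels [7 8 7 8]
Step 3: flows [1->0,1->2,1=3] -> levels [8 6 8 8]
Step 4: flows [0->1,2->1,3->1] -> levels [7 9 7 7]
Step 5: flows [1->0,1->2,1->3] -> levels [8 6 8 8]
  -> period-2 cycle: step 5 state = step 3 state
  -> state at step 7: (7-3) mod 2 = 0, same as step 3 -> [8 6 8 8]

Answer: 8 6 8 8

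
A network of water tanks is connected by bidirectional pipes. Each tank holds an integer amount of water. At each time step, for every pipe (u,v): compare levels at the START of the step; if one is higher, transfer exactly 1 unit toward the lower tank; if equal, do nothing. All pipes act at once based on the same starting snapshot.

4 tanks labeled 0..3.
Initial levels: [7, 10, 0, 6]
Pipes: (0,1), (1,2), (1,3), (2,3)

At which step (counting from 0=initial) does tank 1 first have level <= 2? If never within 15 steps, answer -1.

Answer: -1

Derivation:
Step 1: flows [1->0,1->2,1->3,3->2] -> levels [8 7 2 6]
Step 2: flows [0->1,1->2,1->3,3->2] -> levels [7 6 4 6]
Step 3: flows [0->1,1->2,1=3,3->2] -> levels [6 6 6 5]
Step 4: flows [0=1,1=2,1->3,2->3] -> levels [6 5 5 7]
Step 5: flows [0->1,1=2,3->1,3->2] -> levels [5 7 6 5]
Step 6: flows [1->0,1->2,1->3,2->3] -> levels [6 4 6 7]
Step 7: flows [0->1,2->1,3->1,3->2] -> levels [5 7 6 5]
  -> period-2 cycle (repeats step 5); tank 1 never drops to <=2
Tank 1 never reaches <=2 within 15 steps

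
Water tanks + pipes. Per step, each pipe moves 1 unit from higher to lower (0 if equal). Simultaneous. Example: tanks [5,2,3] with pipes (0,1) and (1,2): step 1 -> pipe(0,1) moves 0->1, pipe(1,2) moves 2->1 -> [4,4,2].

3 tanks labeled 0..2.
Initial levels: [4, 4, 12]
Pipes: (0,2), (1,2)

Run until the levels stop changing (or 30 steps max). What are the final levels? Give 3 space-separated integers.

Answer: 6 6 8

Derivation:
Step 1: flows [2->0,2->1] -> levels [5 5 10]
Step 2: flows [2->0,2->1] -> levels [6 6 8]
Step 3: flows [2->0,2->1] -> levels [7 7 6]
Step 4: flows [0->2,1->2] -> levels [6 6 8]
  -> period-2 cycle: step 4 state = step 2 state; never stabilizes
  -> state at step 30: (30-2) mod 2 = 0, same as step 2 -> [6 6 8]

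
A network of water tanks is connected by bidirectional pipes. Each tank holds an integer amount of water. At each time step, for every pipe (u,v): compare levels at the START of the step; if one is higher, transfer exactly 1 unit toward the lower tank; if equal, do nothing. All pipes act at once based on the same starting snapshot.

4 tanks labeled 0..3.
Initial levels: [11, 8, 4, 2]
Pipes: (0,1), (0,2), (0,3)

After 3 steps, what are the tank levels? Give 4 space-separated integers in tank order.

Answer: 6 7 7 5

Derivation:
Step 1: flows [0->1,0->2,0->3] -> levels [8 9 5 3]
Step 2: flows [1->0,0->2,0->3] -> levels [7 8 6 4]
Step 3: flows [1->0,0->2,0->3] -> levels [6 7 7 5]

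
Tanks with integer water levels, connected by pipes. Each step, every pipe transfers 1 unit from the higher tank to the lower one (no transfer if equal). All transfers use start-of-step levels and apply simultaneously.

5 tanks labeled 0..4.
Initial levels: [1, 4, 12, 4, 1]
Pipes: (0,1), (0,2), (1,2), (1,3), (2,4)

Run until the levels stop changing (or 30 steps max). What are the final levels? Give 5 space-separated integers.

Answer: 5 3 6 5 3

Derivation:
Step 1: flows [1->0,2->0,2->1,1=3,2->4] -> levels [3 4 9 4 2]
Step 2: flows [1->0,2->0,2->1,1=3,2->4] -> levels [5 4 6 4 3]
Step 3: flows [0->1,2->0,2->1,1=3,2->4] -> levels [5 6 3 4 4]
Step 4: flows [1->0,0->2,1->2,1->3,4->2] -> levels [5 3 6 5 3]
Step 5: flows [0->1,2->0,2->1,3->1,2->4] -> levels [5 6 3 4 4]
  -> period-2 cycle: step 5 state = step 3 state; never stabilizes
  -> state at step 30: (30-3) mod 2 = 1, same as step 4 -> [5 3 6 5 3]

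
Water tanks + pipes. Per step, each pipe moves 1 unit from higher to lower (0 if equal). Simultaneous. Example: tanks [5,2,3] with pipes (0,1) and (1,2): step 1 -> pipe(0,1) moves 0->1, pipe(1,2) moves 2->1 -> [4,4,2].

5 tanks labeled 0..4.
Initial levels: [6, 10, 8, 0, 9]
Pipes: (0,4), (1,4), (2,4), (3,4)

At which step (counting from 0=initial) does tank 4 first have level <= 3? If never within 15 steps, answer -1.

Step 1: flows [4->0,1->4,4->2,4->3] -> levels [7 9 9 1 7]
Step 2: flows [0=4,1->4,2->4,4->3] -> levels [7 8 8 2 8]
Step 3: flows [4->0,1=4,2=4,4->3] -> levels [8 8 8 3 6]
Step 4: flows [0->4,1->4,2->4,4->3] -> levels [7 7 7 4 8]
Step 5: flows [4->0,4->1,4->2,4->3] -> levels [8 8 8 5 4]
Step 6: flows [0->4,1->4,2->4,3->4] -> levels [7 7 7 4 8]
  -> period-2 cycle (repeats step 4); tank 4 never drops to <=3
Tank 4 never reaches <=3 within 15 steps

Answer: -1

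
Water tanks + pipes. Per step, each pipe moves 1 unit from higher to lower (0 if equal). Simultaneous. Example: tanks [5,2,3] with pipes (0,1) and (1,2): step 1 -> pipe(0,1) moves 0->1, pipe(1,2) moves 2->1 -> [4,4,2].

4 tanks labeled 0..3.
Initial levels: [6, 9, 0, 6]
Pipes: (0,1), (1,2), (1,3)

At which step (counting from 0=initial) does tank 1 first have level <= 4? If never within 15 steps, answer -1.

Step 1: flows [1->0,1->2,1->3] -> levels [7 6 1 7]
Step 2: flows [0->1,1->2,3->1] -> levels [6 7 2 6]
Step 3: flows [1->0,1->2,1->3] -> levels [7 4 3 7]
Tank 1 first reaches <=4 at step 3

Answer: 3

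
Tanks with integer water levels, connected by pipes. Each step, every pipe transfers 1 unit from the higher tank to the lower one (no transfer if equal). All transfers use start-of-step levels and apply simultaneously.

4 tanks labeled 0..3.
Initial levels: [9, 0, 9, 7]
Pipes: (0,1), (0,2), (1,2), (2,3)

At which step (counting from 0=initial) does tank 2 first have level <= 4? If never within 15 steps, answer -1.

Answer: -1

Derivation:
Step 1: flows [0->1,0=2,2->1,2->3] -> levels [8 2 7 8]
Step 2: flows [0->1,0->2,2->1,3->2] -> levels [6 4 8 7]
Step 3: flows [0->1,2->0,2->1,2->3] -> levels [6 6 5 8]
Step 4: flows [0=1,0->2,1->2,3->2] -> levels [5 5 8 7]
Step 5: flows [0=1,2->0,2->1,2->3] -> levels [6 6 5 8]
  -> period-2 cycle (repeats step 3); tank 2 never drops to <=4
Tank 2 never reaches <=4 within 15 steps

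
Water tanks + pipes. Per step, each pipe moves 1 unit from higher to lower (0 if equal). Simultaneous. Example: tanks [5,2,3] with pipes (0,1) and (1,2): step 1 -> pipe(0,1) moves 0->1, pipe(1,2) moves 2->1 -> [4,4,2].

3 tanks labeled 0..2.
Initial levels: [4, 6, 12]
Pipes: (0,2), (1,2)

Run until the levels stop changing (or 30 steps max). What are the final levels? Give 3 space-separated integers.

Step 1: flows [2->0,2->1] -> levels [5 7 10]
Step 2: flows [2->0,2->1] -> levels [6 8 8]
Step 3: flows [2->0,1=2] -> levels [7 8 7]
Step 4: flows [0=2,1->2] -> levels [7 7 8]
Step 5: flows [2->0,2->1] -> levels [8 8 6]
Step 6: flows [0->2,1->2] -> levels [7 7 8]
  -> period-2 cycle: step 6 state = step 4 state; never stabilizes
  -> state at step 30: (30-4) mod 2 = 0, same as step 4 -> [7 7 8]

Answer: 7 7 8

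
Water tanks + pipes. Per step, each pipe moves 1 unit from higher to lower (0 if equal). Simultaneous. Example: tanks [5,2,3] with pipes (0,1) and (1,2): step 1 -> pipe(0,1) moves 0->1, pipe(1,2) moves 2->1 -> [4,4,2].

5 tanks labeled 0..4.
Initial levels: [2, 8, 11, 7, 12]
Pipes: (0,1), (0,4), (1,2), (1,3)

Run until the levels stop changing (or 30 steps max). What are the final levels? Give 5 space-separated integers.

Step 1: flows [1->0,4->0,2->1,1->3] -> levels [4 7 10 8 11]
Step 2: flows [1->0,4->0,2->1,3->1] -> levels [6 8 9 7 10]
Step 3: flows [1->0,4->0,2->1,1->3] -> levels [8 7 8 8 9]
Step 4: flows [0->1,4->0,2->1,3->1] -> levels [8 10 7 7 8]
Step 5: flows [1->0,0=4,1->2,1->3] -> levels [9 7 8 8 8]
Step 6: flows [0->1,0->4,2->1,3->1] -> levels [7 10 7 7 9]
Step 7: flows [1->0,4->0,1->2,1->3] -> levels [9 7 8 8 8]
  -> period-2 cycle: step 7 state = step 5 state; never stabilizes
  -> state at step 30: (30-5) mod 2 = 1, same as step 6 -> [7 10 7 7 9]

Answer: 7 10 7 7 9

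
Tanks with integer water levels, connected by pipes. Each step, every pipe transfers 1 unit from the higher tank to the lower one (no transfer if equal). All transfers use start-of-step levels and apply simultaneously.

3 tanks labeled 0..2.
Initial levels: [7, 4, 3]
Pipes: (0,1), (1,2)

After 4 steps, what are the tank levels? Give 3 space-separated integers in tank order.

Step 1: flows [0->1,1->2] -> levels [6 4 4]
Step 2: flows [0->1,1=2] -> levels [5 5 4]
Step 3: flows [0=1,1->2] -> levels [5 4 5]
Step 4: flows [0->1,2->1] -> levels [4 6 4]

Answer: 4 6 4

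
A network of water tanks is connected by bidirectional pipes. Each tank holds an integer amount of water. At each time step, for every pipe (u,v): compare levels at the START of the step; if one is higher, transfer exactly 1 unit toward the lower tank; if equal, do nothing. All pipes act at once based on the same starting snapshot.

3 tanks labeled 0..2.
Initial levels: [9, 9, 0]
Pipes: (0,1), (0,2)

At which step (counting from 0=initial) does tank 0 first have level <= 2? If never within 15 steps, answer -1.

Answer: -1

Derivation:
Step 1: flows [0=1,0->2] -> levels [8 9 1]
Step 2: flows [1->0,0->2] -> levels [8 8 2]
Step 3: flows [0=1,0->2] -> levels [7 8 3]
Step 4: flows [1->0,0->2] -> levels [7 7 4]
Step 5: flows [0=1,0->2] -> levels [6 7 5]
Step 6: flows [1->0,0->2] -> levels [6 6 6]
Step 7: flows [0=1,0=2] -> levels [6 6 6]
  -> stable; tank 0 stays at 6 > 2
Tank 0 never reaches <=2 within 15 steps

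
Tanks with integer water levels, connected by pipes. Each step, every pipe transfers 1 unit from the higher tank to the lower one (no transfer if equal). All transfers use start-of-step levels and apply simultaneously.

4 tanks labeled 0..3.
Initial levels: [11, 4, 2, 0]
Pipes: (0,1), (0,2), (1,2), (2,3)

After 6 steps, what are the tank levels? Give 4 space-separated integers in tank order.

Answer: 4 4 5 4

Derivation:
Step 1: flows [0->1,0->2,1->2,2->3] -> levels [9 4 3 1]
Step 2: flows [0->1,0->2,1->2,2->3] -> levels [7 4 4 2]
Step 3: flows [0->1,0->2,1=2,2->3] -> levels [5 5 4 3]
Step 4: flows [0=1,0->2,1->2,2->3] -> levels [4 4 5 4]
Step 5: flows [0=1,2->0,2->1,2->3] -> levels [5 5 2 5]
Step 6: flows [0=1,0->2,1->2,3->2] -> levels [4 4 5 4]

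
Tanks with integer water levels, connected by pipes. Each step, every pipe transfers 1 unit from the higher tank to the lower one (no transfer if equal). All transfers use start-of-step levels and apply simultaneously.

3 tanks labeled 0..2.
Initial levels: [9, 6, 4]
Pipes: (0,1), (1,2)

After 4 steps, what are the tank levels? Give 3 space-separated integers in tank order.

Answer: 7 5 7

Derivation:
Step 1: flows [0->1,1->2] -> levels [8 6 5]
Step 2: flows [0->1,1->2] -> levels [7 6 6]
Step 3: flows [0->1,1=2] -> levels [6 7 6]
Step 4: flows [1->0,1->2] -> levels [7 5 7]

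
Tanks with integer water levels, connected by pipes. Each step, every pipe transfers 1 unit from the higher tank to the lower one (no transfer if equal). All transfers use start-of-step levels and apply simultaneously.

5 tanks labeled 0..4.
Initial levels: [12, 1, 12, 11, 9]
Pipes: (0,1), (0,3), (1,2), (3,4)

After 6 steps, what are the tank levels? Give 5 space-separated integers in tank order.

Answer: 8 9 8 11 9

Derivation:
Step 1: flows [0->1,0->3,2->1,3->4] -> levels [10 3 11 11 10]
Step 2: flows [0->1,3->0,2->1,3->4] -> levels [10 5 10 9 11]
Step 3: flows [0->1,0->3,2->1,4->3] -> levels [8 7 9 11 10]
Step 4: flows [0->1,3->0,2->1,3->4] -> levels [8 9 8 9 11]
Step 5: flows [1->0,3->0,1->2,4->3] -> levels [10 7 9 9 10]
Step 6: flows [0->1,0->3,2->1,4->3] -> levels [8 9 8 11 9]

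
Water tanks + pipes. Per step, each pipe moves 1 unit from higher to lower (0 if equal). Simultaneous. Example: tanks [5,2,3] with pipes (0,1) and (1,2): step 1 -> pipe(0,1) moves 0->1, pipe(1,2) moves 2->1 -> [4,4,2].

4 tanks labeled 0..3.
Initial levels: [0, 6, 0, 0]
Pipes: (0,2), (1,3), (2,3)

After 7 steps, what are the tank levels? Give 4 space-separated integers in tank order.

Step 1: flows [0=2,1->3,2=3] -> levels [0 5 0 1]
Step 2: flows [0=2,1->3,3->2] -> levels [0 4 1 1]
Step 3: flows [2->0,1->3,2=3] -> levels [1 3 0 2]
Step 4: flows [0->2,1->3,3->2] -> levels [0 2 2 2]
Step 5: flows [2->0,1=3,2=3] -> levels [1 2 1 2]
Step 6: flows [0=2,1=3,3->2] -> levels [1 2 2 1]
Step 7: flows [2->0,1->3,2->3] -> levels [2 1 0 3]

Answer: 2 1 0 3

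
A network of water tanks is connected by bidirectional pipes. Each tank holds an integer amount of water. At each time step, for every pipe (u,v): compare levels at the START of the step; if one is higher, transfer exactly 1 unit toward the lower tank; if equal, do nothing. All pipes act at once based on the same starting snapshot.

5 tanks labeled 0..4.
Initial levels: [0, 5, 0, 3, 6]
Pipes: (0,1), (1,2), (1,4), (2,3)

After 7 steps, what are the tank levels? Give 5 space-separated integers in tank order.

Step 1: flows [1->0,1->2,4->1,3->2] -> levels [1 4 2 2 5]
Step 2: flows [1->0,1->2,4->1,2=3] -> levels [2 3 3 2 4]
Step 3: flows [1->0,1=2,4->1,2->3] -> levels [3 3 2 3 3]
Step 4: flows [0=1,1->2,1=4,3->2] -> levels [3 2 4 2 3]
Step 5: flows [0->1,2->1,4->1,2->3] -> levels [2 5 2 3 2]
Step 6: flows [1->0,1->2,1->4,3->2] -> levels [3 2 4 2 3]
  -> period-2 cycle: step 6 state = step 4 state
  -> state at step 7: (7-4) mod 2 = 1, same as step 5 -> [2 5 2 3 2]

Answer: 2 5 2 3 2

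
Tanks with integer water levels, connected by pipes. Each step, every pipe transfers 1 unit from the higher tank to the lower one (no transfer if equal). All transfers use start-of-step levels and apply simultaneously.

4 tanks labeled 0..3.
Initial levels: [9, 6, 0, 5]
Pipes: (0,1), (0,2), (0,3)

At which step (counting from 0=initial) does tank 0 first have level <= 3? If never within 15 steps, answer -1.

Step 1: flows [0->1,0->2,0->3] -> levels [6 7 1 6]
Step 2: flows [1->0,0->2,0=3] -> levels [6 6 2 6]
Step 3: flows [0=1,0->2,0=3] -> levels [5 6 3 6]
Step 4: flows [1->0,0->2,3->0] -> levels [6 5 4 5]
Step 5: flows [0->1,0->2,0->3] -> levels [3 6 5 6]
Tank 0 first reaches <=3 at step 5

Answer: 5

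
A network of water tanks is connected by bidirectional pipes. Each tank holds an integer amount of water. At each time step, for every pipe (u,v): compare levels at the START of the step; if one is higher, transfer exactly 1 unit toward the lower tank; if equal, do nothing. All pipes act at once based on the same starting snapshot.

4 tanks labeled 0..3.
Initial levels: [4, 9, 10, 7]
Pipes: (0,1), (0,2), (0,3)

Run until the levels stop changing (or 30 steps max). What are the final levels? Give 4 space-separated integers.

Step 1: flows [1->0,2->0,3->0] -> levels [7 8 9 6]
Step 2: flows [1->0,2->0,0->3] -> levels [8 7 8 7]
Step 3: flows [0->1,0=2,0->3] -> levels [6 8 8 8]
Step 4: flows [1->0,2->0,3->0] -> levels [9 7 7 7]
Step 5: flows [0->1,0->2,0->3] -> levels [6 8 8 8]
  -> period-2 cycle: step 5 state = step 3 state; never stabilizes
  -> state at step 30: (30-3) mod 2 = 1, same as step 4 -> [9 7 7 7]

Answer: 9 7 7 7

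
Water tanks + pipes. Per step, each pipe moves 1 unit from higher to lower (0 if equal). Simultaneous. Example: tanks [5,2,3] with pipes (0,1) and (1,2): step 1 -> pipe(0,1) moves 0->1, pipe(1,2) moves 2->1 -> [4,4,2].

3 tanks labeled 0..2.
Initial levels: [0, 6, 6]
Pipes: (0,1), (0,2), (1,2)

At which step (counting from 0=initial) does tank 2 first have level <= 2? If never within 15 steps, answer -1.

Step 1: flows [1->0,2->0,1=2] -> levels [2 5 5]
Step 2: flows [1->0,2->0,1=2] -> levels [4 4 4]
Step 3: flows [0=1,0=2,1=2] -> levels [4 4 4]
  -> stable; tank 2 stays at 4 > 2
Tank 2 never reaches <=2 within 15 steps

Answer: -1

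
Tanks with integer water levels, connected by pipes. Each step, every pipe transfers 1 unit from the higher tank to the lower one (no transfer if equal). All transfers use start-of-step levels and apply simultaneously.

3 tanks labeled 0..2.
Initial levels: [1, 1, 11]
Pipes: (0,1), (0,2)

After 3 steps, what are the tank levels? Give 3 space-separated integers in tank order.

Step 1: flows [0=1,2->0] -> levels [2 1 10]
Step 2: flows [0->1,2->0] -> levels [2 2 9]
Step 3: flows [0=1,2->0] -> levels [3 2 8]

Answer: 3 2 8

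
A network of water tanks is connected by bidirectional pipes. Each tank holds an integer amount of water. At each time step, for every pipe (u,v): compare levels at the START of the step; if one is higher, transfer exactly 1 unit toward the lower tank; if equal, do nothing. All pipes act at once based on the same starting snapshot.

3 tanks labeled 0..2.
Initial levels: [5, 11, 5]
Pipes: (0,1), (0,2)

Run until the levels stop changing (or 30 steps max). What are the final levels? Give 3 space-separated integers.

Answer: 7 7 7

Derivation:
Step 1: flows [1->0,0=2] -> levels [6 10 5]
Step 2: flows [1->0,0->2] -> levels [6 9 6]
Step 3: flows [1->0,0=2] -> levels [7 8 6]
Step 4: flows [1->0,0->2] -> levels [7 7 7]
Step 5: flows [0=1,0=2] -> levels [7 7 7]
  -> stable (no change)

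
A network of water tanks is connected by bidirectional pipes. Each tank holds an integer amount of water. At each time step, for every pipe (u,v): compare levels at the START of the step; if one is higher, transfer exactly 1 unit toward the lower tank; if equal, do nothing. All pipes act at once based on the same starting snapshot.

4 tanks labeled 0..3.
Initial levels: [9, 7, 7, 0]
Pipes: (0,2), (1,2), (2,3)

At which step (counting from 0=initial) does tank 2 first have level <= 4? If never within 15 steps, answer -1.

Step 1: flows [0->2,1=2,2->3] -> levels [8 7 7 1]
Step 2: flows [0->2,1=2,2->3] -> levels [7 7 7 2]
Step 3: flows [0=2,1=2,2->3] -> levels [7 7 6 3]
Step 4: flows [0->2,1->2,2->3] -> levels [6 6 7 4]
Step 5: flows [2->0,2->1,2->3] -> levels [7 7 4 5]
Tank 2 first reaches <=4 at step 5

Answer: 5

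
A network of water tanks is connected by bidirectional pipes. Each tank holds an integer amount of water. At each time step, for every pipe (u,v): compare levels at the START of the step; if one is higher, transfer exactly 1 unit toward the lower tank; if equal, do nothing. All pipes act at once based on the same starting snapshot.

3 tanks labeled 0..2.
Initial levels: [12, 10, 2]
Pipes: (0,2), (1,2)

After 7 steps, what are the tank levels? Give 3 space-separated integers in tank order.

Step 1: flows [0->2,1->2] -> levels [11 9 4]
Step 2: flows [0->2,1->2] -> levels [10 8 6]
Step 3: flows [0->2,1->2] -> levels [9 7 8]
Step 4: flows [0->2,2->1] -> levels [8 8 8]
Step 5: flows [0=2,1=2] -> levels [8 8 8]
  -> stable; steps 6..7 unchanged -> [8 8 8]

Answer: 8 8 8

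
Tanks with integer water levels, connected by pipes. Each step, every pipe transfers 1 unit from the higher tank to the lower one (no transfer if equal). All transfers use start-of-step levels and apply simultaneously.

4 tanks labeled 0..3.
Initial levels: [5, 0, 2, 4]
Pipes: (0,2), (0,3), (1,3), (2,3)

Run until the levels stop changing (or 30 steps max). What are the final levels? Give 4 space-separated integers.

Step 1: flows [0->2,0->3,3->1,3->2] -> levels [3 1 4 3]
Step 2: flows [2->0,0=3,3->1,2->3] -> levels [4 2 2 3]
Step 3: flows [0->2,0->3,3->1,3->2] -> levels [2 3 4 2]
Step 4: flows [2->0,0=3,1->3,2->3] -> levels [3 2 2 4]
Step 5: flows [0->2,3->0,3->1,3->2] -> levels [3 3 4 1]
Step 6: flows [2->0,0->3,1->3,2->3] -> levels [3 2 2 4]
  -> period-2 cycle: step 6 state = step 4 state; never stabilizes
  -> state at step 30: (30-4) mod 2 = 0, same as step 4 -> [3 2 2 4]

Answer: 3 2 2 4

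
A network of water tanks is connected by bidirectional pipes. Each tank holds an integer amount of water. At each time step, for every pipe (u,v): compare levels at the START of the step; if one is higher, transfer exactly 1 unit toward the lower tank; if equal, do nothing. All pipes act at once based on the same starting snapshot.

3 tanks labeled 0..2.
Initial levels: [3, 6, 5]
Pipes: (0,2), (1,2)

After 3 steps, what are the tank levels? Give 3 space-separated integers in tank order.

Step 1: flows [2->0,1->2] -> levels [4 5 5]
Step 2: flows [2->0,1=2] -> levels [5 5 4]
Step 3: flows [0->2,1->2] -> levels [4 4 6]

Answer: 4 4 6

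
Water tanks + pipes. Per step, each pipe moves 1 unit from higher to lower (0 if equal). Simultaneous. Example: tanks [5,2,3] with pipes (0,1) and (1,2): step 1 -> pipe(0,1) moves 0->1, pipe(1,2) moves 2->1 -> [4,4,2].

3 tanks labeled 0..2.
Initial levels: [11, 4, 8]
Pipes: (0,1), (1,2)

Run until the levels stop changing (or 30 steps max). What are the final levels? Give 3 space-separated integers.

Step 1: flows [0->1,2->1] -> levels [10 6 7]
Step 2: flows [0->1,2->1] -> levels [9 8 6]
Step 3: flows [0->1,1->2] -> levels [8 8 7]
Step 4: flows [0=1,1->2] -> levels [8 7 8]
Step 5: flows [0->1,2->1] -> levels [7 9 7]
Step 6: flows [1->0,1->2] -> levels [8 7 8]
  -> period-2 cycle: step 6 state = step 4 state; never stabilizes
  -> state at step 30: (30-4) mod 2 = 0, same as step 4 -> [8 7 8]

Answer: 8 7 8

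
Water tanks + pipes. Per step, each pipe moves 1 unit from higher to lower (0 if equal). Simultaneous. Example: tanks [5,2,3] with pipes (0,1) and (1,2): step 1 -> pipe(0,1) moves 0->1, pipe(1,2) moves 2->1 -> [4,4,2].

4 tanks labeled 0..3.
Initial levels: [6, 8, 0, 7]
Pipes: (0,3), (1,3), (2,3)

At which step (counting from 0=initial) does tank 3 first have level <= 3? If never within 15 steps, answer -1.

Answer: 6

Derivation:
Step 1: flows [3->0,1->3,3->2] -> levels [7 7 1 6]
Step 2: flows [0->3,1->3,3->2] -> levels [6 6 2 7]
Step 3: flows [3->0,3->1,3->2] -> levels [7 7 3 4]
Step 4: flows [0->3,1->3,3->2] -> levels [6 6 4 5]
Step 5: flows [0->3,1->3,3->2] -> levels [5 5 5 6]
Step 6: flows [3->0,3->1,3->2] -> levels [6 6 6 3]
Tank 3 first reaches <=3 at step 6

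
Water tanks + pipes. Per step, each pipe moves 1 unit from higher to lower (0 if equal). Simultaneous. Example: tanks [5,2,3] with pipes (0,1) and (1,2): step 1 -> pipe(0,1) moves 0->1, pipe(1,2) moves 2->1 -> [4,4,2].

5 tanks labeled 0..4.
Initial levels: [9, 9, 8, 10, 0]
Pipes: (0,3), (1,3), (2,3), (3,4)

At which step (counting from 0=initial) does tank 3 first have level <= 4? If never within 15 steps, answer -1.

Answer: -1

Derivation:
Step 1: flows [3->0,3->1,3->2,3->4] -> levels [10 10 9 6 1]
Step 2: flows [0->3,1->3,2->3,3->4] -> levels [9 9 8 8 2]
Step 3: flows [0->3,1->3,2=3,3->4] -> levels [8 8 8 9 3]
Step 4: flows [3->0,3->1,3->2,3->4] -> levels [9 9 9 5 4]
Step 5: flows [0->3,1->3,2->3,3->4] -> levels [8 8 8 7 5]
Step 6: flows [0->3,1->3,2->3,3->4] -> levels [7 7 7 9 6]
Step 7: flows [3->0,3->1,3->2,3->4] -> levels [8 8 8 5 7]
Step 8: flows [0->3,1->3,2->3,4->3] -> levels [7 7 7 9 6]
  -> period-2 cycle (repeats step 6); tank 3 never drops to <=4
Tank 3 never reaches <=4 within 15 steps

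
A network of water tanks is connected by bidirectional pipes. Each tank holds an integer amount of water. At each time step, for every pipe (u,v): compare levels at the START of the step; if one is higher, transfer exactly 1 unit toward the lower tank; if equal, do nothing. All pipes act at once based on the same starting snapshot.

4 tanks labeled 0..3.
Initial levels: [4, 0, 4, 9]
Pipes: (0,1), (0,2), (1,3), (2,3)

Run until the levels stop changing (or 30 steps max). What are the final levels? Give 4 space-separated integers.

Answer: 3 5 5 4

Derivation:
Step 1: flows [0->1,0=2,3->1,3->2] -> levels [3 2 5 7]
Step 2: flows [0->1,2->0,3->1,3->2] -> levels [3 4 5 5]
Step 3: flows [1->0,2->0,3->1,2=3] -> levels [5 4 4 4]
Step 4: flows [0->1,0->2,1=3,2=3] -> levels [3 5 5 4]
Step 5: flows [1->0,2->0,1->3,2->3] -> levels [5 3 3 6]
Step 6: flows [0->1,0->2,3->1,3->2] -> levels [3 5 5 4]
  -> period-2 cycle: step 6 state = step 4 state; never stabilizes
  -> state at step 30: (30-4) mod 2 = 0, same as step 4 -> [3 5 5 4]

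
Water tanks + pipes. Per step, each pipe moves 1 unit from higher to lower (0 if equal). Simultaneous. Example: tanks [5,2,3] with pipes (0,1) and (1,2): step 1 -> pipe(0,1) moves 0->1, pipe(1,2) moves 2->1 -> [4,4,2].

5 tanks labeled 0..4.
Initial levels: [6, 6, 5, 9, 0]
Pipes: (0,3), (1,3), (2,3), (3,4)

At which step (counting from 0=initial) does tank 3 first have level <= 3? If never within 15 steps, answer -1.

Answer: 3

Derivation:
Step 1: flows [3->0,3->1,3->2,3->4] -> levels [7 7 6 5 1]
Step 2: flows [0->3,1->3,2->3,3->4] -> levels [6 6 5 7 2]
Step 3: flows [3->0,3->1,3->2,3->4] -> levels [7 7 6 3 3]
Tank 3 first reaches <=3 at step 3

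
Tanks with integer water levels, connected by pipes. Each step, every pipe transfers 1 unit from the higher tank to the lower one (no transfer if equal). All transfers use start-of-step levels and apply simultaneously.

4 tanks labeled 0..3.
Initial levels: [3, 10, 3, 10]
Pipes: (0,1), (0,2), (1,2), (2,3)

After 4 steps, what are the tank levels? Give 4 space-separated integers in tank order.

Answer: 7 7 5 7

Derivation:
Step 1: flows [1->0,0=2,1->2,3->2] -> levels [4 8 5 9]
Step 2: flows [1->0,2->0,1->2,3->2] -> levels [6 6 6 8]
Step 3: flows [0=1,0=2,1=2,3->2] -> levels [6 6 7 7]
Step 4: flows [0=1,2->0,2->1,2=3] -> levels [7 7 5 7]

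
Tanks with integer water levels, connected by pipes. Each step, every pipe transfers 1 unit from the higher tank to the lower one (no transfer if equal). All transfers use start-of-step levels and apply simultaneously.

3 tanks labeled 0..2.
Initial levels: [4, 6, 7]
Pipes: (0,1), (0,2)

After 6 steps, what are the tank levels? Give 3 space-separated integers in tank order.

Step 1: flows [1->0,2->0] -> levels [6 5 6]
Step 2: flows [0->1,0=2] -> levels [5 6 6]
Step 3: flows [1->0,2->0] -> levels [7 5 5]
Step 4: flows [0->1,0->2] -> levels [5 6 6]
  -> period-2 cycle: step 4 state = step 2 state
  -> state at step 6: (6-2) mod 2 = 0, same as step 2 -> [5 6 6]

Answer: 5 6 6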